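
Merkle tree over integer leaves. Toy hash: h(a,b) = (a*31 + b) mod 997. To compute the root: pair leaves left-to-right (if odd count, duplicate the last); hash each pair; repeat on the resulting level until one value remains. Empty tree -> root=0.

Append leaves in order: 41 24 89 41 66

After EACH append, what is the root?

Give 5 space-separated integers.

After append 41 (leaves=[41]):
  L0: [41]
  root=41
After append 24 (leaves=[41, 24]):
  L0: [41, 24]
  L1: h(41,24)=(41*31+24)%997=298 -> [298]
  root=298
After append 89 (leaves=[41, 24, 89]):
  L0: [41, 24, 89]
  L1: h(41,24)=(41*31+24)%997=298 h(89,89)=(89*31+89)%997=854 -> [298, 854]
  L2: h(298,854)=(298*31+854)%997=122 -> [122]
  root=122
After append 41 (leaves=[41, 24, 89, 41]):
  L0: [41, 24, 89, 41]
  L1: h(41,24)=(41*31+24)%997=298 h(89,41)=(89*31+41)%997=806 -> [298, 806]
  L2: h(298,806)=(298*31+806)%997=74 -> [74]
  root=74
After append 66 (leaves=[41, 24, 89, 41, 66]):
  L0: [41, 24, 89, 41, 66]
  L1: h(41,24)=(41*31+24)%997=298 h(89,41)=(89*31+41)%997=806 h(66,66)=(66*31+66)%997=118 -> [298, 806, 118]
  L2: h(298,806)=(298*31+806)%997=74 h(118,118)=(118*31+118)%997=785 -> [74, 785]
  L3: h(74,785)=(74*31+785)%997=88 -> [88]
  root=88

Answer: 41 298 122 74 88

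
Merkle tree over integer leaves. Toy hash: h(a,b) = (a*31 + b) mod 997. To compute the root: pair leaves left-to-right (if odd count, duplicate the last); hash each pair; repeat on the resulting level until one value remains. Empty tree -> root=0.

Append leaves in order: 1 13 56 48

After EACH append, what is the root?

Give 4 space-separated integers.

Answer: 1 44 165 157

Derivation:
After append 1 (leaves=[1]):
  L0: [1]
  root=1
After append 13 (leaves=[1, 13]):
  L0: [1, 13]
  L1: h(1,13)=(1*31+13)%997=44 -> [44]
  root=44
After append 56 (leaves=[1, 13, 56]):
  L0: [1, 13, 56]
  L1: h(1,13)=(1*31+13)%997=44 h(56,56)=(56*31+56)%997=795 -> [44, 795]
  L2: h(44,795)=(44*31+795)%997=165 -> [165]
  root=165
After append 48 (leaves=[1, 13, 56, 48]):
  L0: [1, 13, 56, 48]
  L1: h(1,13)=(1*31+13)%997=44 h(56,48)=(56*31+48)%997=787 -> [44, 787]
  L2: h(44,787)=(44*31+787)%997=157 -> [157]
  root=157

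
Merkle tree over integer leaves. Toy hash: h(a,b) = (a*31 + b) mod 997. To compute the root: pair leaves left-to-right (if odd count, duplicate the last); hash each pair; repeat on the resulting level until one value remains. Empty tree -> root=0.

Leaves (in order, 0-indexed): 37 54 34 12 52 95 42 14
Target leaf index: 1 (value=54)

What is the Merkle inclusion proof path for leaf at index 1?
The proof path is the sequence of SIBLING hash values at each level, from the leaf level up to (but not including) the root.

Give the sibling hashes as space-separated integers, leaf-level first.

L0 (leaves): [37, 54, 34, 12, 52, 95, 42, 14], target index=1
L1: h(37,54)=(37*31+54)%997=204 [pair 0] h(34,12)=(34*31+12)%997=69 [pair 1] h(52,95)=(52*31+95)%997=710 [pair 2] h(42,14)=(42*31+14)%997=319 [pair 3] -> [204, 69, 710, 319]
  Sibling for proof at L0: 37
L2: h(204,69)=(204*31+69)%997=411 [pair 0] h(710,319)=(710*31+319)%997=395 [pair 1] -> [411, 395]
  Sibling for proof at L1: 69
L3: h(411,395)=(411*31+395)%997=175 [pair 0] -> [175]
  Sibling for proof at L2: 395
Root: 175
Proof path (sibling hashes from leaf to root): [37, 69, 395]

Answer: 37 69 395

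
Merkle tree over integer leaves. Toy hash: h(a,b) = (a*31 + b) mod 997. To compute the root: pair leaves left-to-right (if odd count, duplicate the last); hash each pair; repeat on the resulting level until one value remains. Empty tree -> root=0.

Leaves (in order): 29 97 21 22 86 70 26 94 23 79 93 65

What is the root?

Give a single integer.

L0: [29, 97, 21, 22, 86, 70, 26, 94, 23, 79, 93, 65]
L1: h(29,97)=(29*31+97)%997=996 h(21,22)=(21*31+22)%997=673 h(86,70)=(86*31+70)%997=742 h(26,94)=(26*31+94)%997=900 h(23,79)=(23*31+79)%997=792 h(93,65)=(93*31+65)%997=954 -> [996, 673, 742, 900, 792, 954]
L2: h(996,673)=(996*31+673)%997=642 h(742,900)=(742*31+900)%997=971 h(792,954)=(792*31+954)%997=581 -> [642, 971, 581]
L3: h(642,971)=(642*31+971)%997=933 h(581,581)=(581*31+581)%997=646 -> [933, 646]
L4: h(933,646)=(933*31+646)%997=656 -> [656]

Answer: 656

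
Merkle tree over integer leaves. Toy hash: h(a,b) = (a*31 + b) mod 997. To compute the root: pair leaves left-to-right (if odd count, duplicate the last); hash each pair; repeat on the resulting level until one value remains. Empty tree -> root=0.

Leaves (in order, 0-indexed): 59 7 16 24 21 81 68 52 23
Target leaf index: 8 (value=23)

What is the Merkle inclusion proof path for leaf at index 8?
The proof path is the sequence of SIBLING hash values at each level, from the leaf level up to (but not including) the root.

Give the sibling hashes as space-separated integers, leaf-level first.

L0 (leaves): [59, 7, 16, 24, 21, 81, 68, 52, 23], target index=8
L1: h(59,7)=(59*31+7)%997=839 [pair 0] h(16,24)=(16*31+24)%997=520 [pair 1] h(21,81)=(21*31+81)%997=732 [pair 2] h(68,52)=(68*31+52)%997=166 [pair 3] h(23,23)=(23*31+23)%997=736 [pair 4] -> [839, 520, 732, 166, 736]
  Sibling for proof at L0: 23
L2: h(839,520)=(839*31+520)%997=607 [pair 0] h(732,166)=(732*31+166)%997=924 [pair 1] h(736,736)=(736*31+736)%997=621 [pair 2] -> [607, 924, 621]
  Sibling for proof at L1: 736
L3: h(607,924)=(607*31+924)%997=798 [pair 0] h(621,621)=(621*31+621)%997=929 [pair 1] -> [798, 929]
  Sibling for proof at L2: 621
L4: h(798,929)=(798*31+929)%997=742 [pair 0] -> [742]
  Sibling for proof at L3: 798
Root: 742
Proof path (sibling hashes from leaf to root): [23, 736, 621, 798]

Answer: 23 736 621 798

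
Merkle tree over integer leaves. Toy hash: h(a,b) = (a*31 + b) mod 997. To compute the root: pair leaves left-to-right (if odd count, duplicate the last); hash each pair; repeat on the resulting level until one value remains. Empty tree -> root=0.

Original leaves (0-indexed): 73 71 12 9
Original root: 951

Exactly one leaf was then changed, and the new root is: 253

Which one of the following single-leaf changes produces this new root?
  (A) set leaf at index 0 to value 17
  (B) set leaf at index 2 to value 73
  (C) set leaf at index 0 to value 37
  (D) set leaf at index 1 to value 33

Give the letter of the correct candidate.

Original leaves: [73, 71, 12, 9]
Target new root: 253
Try each candidate change and compute the resulting root:
Candidate A: set leaf[0] = 17 -> leaves = [17, 71, 12, 9]
  L0: [17, 71, 12, 9]
  L1: h(17,71)=(17*31+71)%997=598 h(12,9)=(12*31+9)%997=381 -> [598, 381]
  L2: h(598,381)=(598*31+381)%997=973 -> [973]
  root = 973 != target 253
Candidate B: set leaf[2] = 73 -> leaves = [73, 71, 73, 9]
  L0: [73, 71, 73, 9]
  L1: h(73,71)=(73*31+71)%997=340 h(73,9)=(73*31+9)%997=278 -> [340, 278]
  L2: h(340,278)=(340*31+278)%997=848 -> [848]
  root = 848 != target 253
Candidate C: set leaf[0] = 37 -> leaves = [37, 71, 12, 9]
  L0: [37, 71, 12, 9]
  L1: h(37,71)=(37*31+71)%997=221 h(12,9)=(12*31+9)%997=381 -> [221, 381]
  L2: h(221,381)=(221*31+381)%997=253 -> [253]
  root = 253 == target 253  ** MATCH **
Candidate D: set leaf[1] = 33 -> leaves = [73, 33, 12, 9]
  L0: [73, 33, 12, 9]
  L1: h(73,33)=(73*31+33)%997=302 h(12,9)=(12*31+9)%997=381 -> [302, 381]
  L2: h(302,381)=(302*31+381)%997=770 -> [770]
  root = 770 != target 253
Candidate C produces the target root.

Answer: C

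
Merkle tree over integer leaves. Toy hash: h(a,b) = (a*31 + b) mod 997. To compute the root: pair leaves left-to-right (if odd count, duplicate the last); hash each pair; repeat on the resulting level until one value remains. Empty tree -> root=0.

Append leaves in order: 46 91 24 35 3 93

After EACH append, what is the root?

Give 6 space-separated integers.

Answer: 46 520 936 947 525 414

Derivation:
After append 46 (leaves=[46]):
  L0: [46]
  root=46
After append 91 (leaves=[46, 91]):
  L0: [46, 91]
  L1: h(46,91)=(46*31+91)%997=520 -> [520]
  root=520
After append 24 (leaves=[46, 91, 24]):
  L0: [46, 91, 24]
  L1: h(46,91)=(46*31+91)%997=520 h(24,24)=(24*31+24)%997=768 -> [520, 768]
  L2: h(520,768)=(520*31+768)%997=936 -> [936]
  root=936
After append 35 (leaves=[46, 91, 24, 35]):
  L0: [46, 91, 24, 35]
  L1: h(46,91)=(46*31+91)%997=520 h(24,35)=(24*31+35)%997=779 -> [520, 779]
  L2: h(520,779)=(520*31+779)%997=947 -> [947]
  root=947
After append 3 (leaves=[46, 91, 24, 35, 3]):
  L0: [46, 91, 24, 35, 3]
  L1: h(46,91)=(46*31+91)%997=520 h(24,35)=(24*31+35)%997=779 h(3,3)=(3*31+3)%997=96 -> [520, 779, 96]
  L2: h(520,779)=(520*31+779)%997=947 h(96,96)=(96*31+96)%997=81 -> [947, 81]
  L3: h(947,81)=(947*31+81)%997=525 -> [525]
  root=525
After append 93 (leaves=[46, 91, 24, 35, 3, 93]):
  L0: [46, 91, 24, 35, 3, 93]
  L1: h(46,91)=(46*31+91)%997=520 h(24,35)=(24*31+35)%997=779 h(3,93)=(3*31+93)%997=186 -> [520, 779, 186]
  L2: h(520,779)=(520*31+779)%997=947 h(186,186)=(186*31+186)%997=967 -> [947, 967]
  L3: h(947,967)=(947*31+967)%997=414 -> [414]
  root=414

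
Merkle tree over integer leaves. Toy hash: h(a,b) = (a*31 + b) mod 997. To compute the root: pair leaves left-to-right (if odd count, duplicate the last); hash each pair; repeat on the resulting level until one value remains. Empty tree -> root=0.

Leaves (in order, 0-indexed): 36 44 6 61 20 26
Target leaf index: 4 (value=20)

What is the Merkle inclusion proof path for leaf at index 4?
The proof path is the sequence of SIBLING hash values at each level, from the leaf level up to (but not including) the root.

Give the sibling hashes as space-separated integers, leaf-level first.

L0 (leaves): [36, 44, 6, 61, 20, 26], target index=4
L1: h(36,44)=(36*31+44)%997=163 [pair 0] h(6,61)=(6*31+61)%997=247 [pair 1] h(20,26)=(20*31+26)%997=646 [pair 2] -> [163, 247, 646]
  Sibling for proof at L0: 26
L2: h(163,247)=(163*31+247)%997=315 [pair 0] h(646,646)=(646*31+646)%997=732 [pair 1] -> [315, 732]
  Sibling for proof at L1: 646
L3: h(315,732)=(315*31+732)%997=527 [pair 0] -> [527]
  Sibling for proof at L2: 315
Root: 527
Proof path (sibling hashes from leaf to root): [26, 646, 315]

Answer: 26 646 315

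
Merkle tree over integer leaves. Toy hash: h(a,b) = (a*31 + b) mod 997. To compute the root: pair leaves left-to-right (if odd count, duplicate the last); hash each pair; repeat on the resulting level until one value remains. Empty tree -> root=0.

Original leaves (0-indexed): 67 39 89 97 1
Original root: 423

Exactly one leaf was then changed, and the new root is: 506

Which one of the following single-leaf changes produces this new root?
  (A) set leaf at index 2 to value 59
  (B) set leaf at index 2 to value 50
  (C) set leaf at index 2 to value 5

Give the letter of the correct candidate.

Answer: A

Derivation:
Original leaves: [67, 39, 89, 97, 1]
Target new root: 506
Try each candidate change and compute the resulting root:
Candidate A: set leaf[2] = 59 -> leaves = [67, 39, 59, 97, 1]
  L0: [67, 39, 59, 97, 1]
  L1: h(67,39)=(67*31+39)%997=122 h(59,97)=(59*31+97)%997=929 h(1,1)=(1*31+1)%997=32 -> [122, 929, 32]
  L2: h(122,929)=(122*31+929)%997=723 h(32,32)=(32*31+32)%997=27 -> [723, 27]
  L3: h(723,27)=(723*31+27)%997=506 -> [506]
  root = 506 == target 506  ** MATCH **
Candidate B: set leaf[2] = 50 -> leaves = [67, 39, 50, 97, 1]
  L0: [67, 39, 50, 97, 1]
  L1: h(67,39)=(67*31+39)%997=122 h(50,97)=(50*31+97)%997=650 h(1,1)=(1*31+1)%997=32 -> [122, 650, 32]
  L2: h(122,650)=(122*31+650)%997=444 h(32,32)=(32*31+32)%997=27 -> [444, 27]
  L3: h(444,27)=(444*31+27)%997=830 -> [830]
  root = 830 != target 506
Candidate C: set leaf[2] = 5 -> leaves = [67, 39, 5, 97, 1]
  L0: [67, 39, 5, 97, 1]
  L1: h(67,39)=(67*31+39)%997=122 h(5,97)=(5*31+97)%997=252 h(1,1)=(1*31+1)%997=32 -> [122, 252, 32]
  L2: h(122,252)=(122*31+252)%997=46 h(32,32)=(32*31+32)%997=27 -> [46, 27]
  L3: h(46,27)=(46*31+27)%997=456 -> [456]
  root = 456 != target 506
Candidate A produces the target root.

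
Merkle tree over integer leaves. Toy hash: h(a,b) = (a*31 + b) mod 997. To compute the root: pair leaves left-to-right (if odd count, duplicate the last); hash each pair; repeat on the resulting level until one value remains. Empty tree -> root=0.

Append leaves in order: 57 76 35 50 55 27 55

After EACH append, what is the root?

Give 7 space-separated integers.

After append 57 (leaves=[57]):
  L0: [57]
  root=57
After append 76 (leaves=[57, 76]):
  L0: [57, 76]
  L1: h(57,76)=(57*31+76)%997=846 -> [846]
  root=846
After append 35 (leaves=[57, 76, 35]):
  L0: [57, 76, 35]
  L1: h(57,76)=(57*31+76)%997=846 h(35,35)=(35*31+35)%997=123 -> [846, 123]
  L2: h(846,123)=(846*31+123)%997=427 -> [427]
  root=427
After append 50 (leaves=[57, 76, 35, 50]):
  L0: [57, 76, 35, 50]
  L1: h(57,76)=(57*31+76)%997=846 h(35,50)=(35*31+50)%997=138 -> [846, 138]
  L2: h(846,138)=(846*31+138)%997=442 -> [442]
  root=442
After append 55 (leaves=[57, 76, 35, 50, 55]):
  L0: [57, 76, 35, 50, 55]
  L1: h(57,76)=(57*31+76)%997=846 h(35,50)=(35*31+50)%997=138 h(55,55)=(55*31+55)%997=763 -> [846, 138, 763]
  L2: h(846,138)=(846*31+138)%997=442 h(763,763)=(763*31+763)%997=488 -> [442, 488]
  L3: h(442,488)=(442*31+488)%997=232 -> [232]
  root=232
After append 27 (leaves=[57, 76, 35, 50, 55, 27]):
  L0: [57, 76, 35, 50, 55, 27]
  L1: h(57,76)=(57*31+76)%997=846 h(35,50)=(35*31+50)%997=138 h(55,27)=(55*31+27)%997=735 -> [846, 138, 735]
  L2: h(846,138)=(846*31+138)%997=442 h(735,735)=(735*31+735)%997=589 -> [442, 589]
  L3: h(442,589)=(442*31+589)%997=333 -> [333]
  root=333
After append 55 (leaves=[57, 76, 35, 50, 55, 27, 55]):
  L0: [57, 76, 35, 50, 55, 27, 55]
  L1: h(57,76)=(57*31+76)%997=846 h(35,50)=(35*31+50)%997=138 h(55,27)=(55*31+27)%997=735 h(55,55)=(55*31+55)%997=763 -> [846, 138, 735, 763]
  L2: h(846,138)=(846*31+138)%997=442 h(735,763)=(735*31+763)%997=617 -> [442, 617]
  L3: h(442,617)=(442*31+617)%997=361 -> [361]
  root=361

Answer: 57 846 427 442 232 333 361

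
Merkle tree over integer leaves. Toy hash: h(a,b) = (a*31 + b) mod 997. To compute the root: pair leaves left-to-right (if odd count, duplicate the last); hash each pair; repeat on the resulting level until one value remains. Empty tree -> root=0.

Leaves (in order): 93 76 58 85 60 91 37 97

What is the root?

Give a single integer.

Answer: 613

Derivation:
L0: [93, 76, 58, 85, 60, 91, 37, 97]
L1: h(93,76)=(93*31+76)%997=965 h(58,85)=(58*31+85)%997=886 h(60,91)=(60*31+91)%997=954 h(37,97)=(37*31+97)%997=247 -> [965, 886, 954, 247]
L2: h(965,886)=(965*31+886)%997=891 h(954,247)=(954*31+247)%997=908 -> [891, 908]
L3: h(891,908)=(891*31+908)%997=613 -> [613]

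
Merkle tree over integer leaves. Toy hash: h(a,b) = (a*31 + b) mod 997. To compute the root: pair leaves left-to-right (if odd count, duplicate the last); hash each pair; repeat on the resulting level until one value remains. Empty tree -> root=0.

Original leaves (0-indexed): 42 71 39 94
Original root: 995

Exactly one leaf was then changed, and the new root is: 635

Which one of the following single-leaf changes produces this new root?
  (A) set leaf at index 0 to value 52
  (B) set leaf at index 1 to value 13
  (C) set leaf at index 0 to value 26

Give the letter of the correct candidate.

Original leaves: [42, 71, 39, 94]
Target new root: 635
Try each candidate change and compute the resulting root:
Candidate A: set leaf[0] = 52 -> leaves = [52, 71, 39, 94]
  L0: [52, 71, 39, 94]
  L1: h(52,71)=(52*31+71)%997=686 h(39,94)=(39*31+94)%997=306 -> [686, 306]
  L2: h(686,306)=(686*31+306)%997=635 -> [635]
  root = 635 == target 635  ** MATCH **
Candidate B: set leaf[1] = 13 -> leaves = [42, 13, 39, 94]
  L0: [42, 13, 39, 94]
  L1: h(42,13)=(42*31+13)%997=318 h(39,94)=(39*31+94)%997=306 -> [318, 306]
  L2: h(318,306)=(318*31+306)%997=194 -> [194]
  root = 194 != target 635
Candidate C: set leaf[0] = 26 -> leaves = [26, 71, 39, 94]
  L0: [26, 71, 39, 94]
  L1: h(26,71)=(26*31+71)%997=877 h(39,94)=(39*31+94)%997=306 -> [877, 306]
  L2: h(877,306)=(877*31+306)%997=574 -> [574]
  root = 574 != target 635
Candidate A produces the target root.

Answer: A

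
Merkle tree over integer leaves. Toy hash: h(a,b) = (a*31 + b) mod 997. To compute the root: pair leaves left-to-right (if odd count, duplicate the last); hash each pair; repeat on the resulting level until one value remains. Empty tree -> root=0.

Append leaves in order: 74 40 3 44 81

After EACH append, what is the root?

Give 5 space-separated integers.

Answer: 74 340 666 707 176

Derivation:
After append 74 (leaves=[74]):
  L0: [74]
  root=74
After append 40 (leaves=[74, 40]):
  L0: [74, 40]
  L1: h(74,40)=(74*31+40)%997=340 -> [340]
  root=340
After append 3 (leaves=[74, 40, 3]):
  L0: [74, 40, 3]
  L1: h(74,40)=(74*31+40)%997=340 h(3,3)=(3*31+3)%997=96 -> [340, 96]
  L2: h(340,96)=(340*31+96)%997=666 -> [666]
  root=666
After append 44 (leaves=[74, 40, 3, 44]):
  L0: [74, 40, 3, 44]
  L1: h(74,40)=(74*31+40)%997=340 h(3,44)=(3*31+44)%997=137 -> [340, 137]
  L2: h(340,137)=(340*31+137)%997=707 -> [707]
  root=707
After append 81 (leaves=[74, 40, 3, 44, 81]):
  L0: [74, 40, 3, 44, 81]
  L1: h(74,40)=(74*31+40)%997=340 h(3,44)=(3*31+44)%997=137 h(81,81)=(81*31+81)%997=598 -> [340, 137, 598]
  L2: h(340,137)=(340*31+137)%997=707 h(598,598)=(598*31+598)%997=193 -> [707, 193]
  L3: h(707,193)=(707*31+193)%997=176 -> [176]
  root=176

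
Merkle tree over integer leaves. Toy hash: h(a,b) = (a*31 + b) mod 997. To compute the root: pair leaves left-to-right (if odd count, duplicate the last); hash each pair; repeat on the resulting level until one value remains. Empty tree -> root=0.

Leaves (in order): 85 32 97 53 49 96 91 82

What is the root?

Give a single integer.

Answer: 969

Derivation:
L0: [85, 32, 97, 53, 49, 96, 91, 82]
L1: h(85,32)=(85*31+32)%997=673 h(97,53)=(97*31+53)%997=69 h(49,96)=(49*31+96)%997=618 h(91,82)=(91*31+82)%997=909 -> [673, 69, 618, 909]
L2: h(673,69)=(673*31+69)%997=992 h(618,909)=(618*31+909)%997=127 -> [992, 127]
L3: h(992,127)=(992*31+127)%997=969 -> [969]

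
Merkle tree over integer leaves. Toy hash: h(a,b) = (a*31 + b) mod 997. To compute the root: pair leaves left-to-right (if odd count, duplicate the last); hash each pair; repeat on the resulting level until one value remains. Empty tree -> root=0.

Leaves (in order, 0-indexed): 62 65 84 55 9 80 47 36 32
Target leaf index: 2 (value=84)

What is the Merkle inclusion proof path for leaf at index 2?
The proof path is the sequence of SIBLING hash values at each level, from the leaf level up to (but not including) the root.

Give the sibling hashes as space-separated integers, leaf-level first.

Answer: 55 990 658 729

Derivation:
L0 (leaves): [62, 65, 84, 55, 9, 80, 47, 36, 32], target index=2
L1: h(62,65)=(62*31+65)%997=990 [pair 0] h(84,55)=(84*31+55)%997=665 [pair 1] h(9,80)=(9*31+80)%997=359 [pair 2] h(47,36)=(47*31+36)%997=496 [pair 3] h(32,32)=(32*31+32)%997=27 [pair 4] -> [990, 665, 359, 496, 27]
  Sibling for proof at L0: 55
L2: h(990,665)=(990*31+665)%997=448 [pair 0] h(359,496)=(359*31+496)%997=658 [pair 1] h(27,27)=(27*31+27)%997=864 [pair 2] -> [448, 658, 864]
  Sibling for proof at L1: 990
L3: h(448,658)=(448*31+658)%997=588 [pair 0] h(864,864)=(864*31+864)%997=729 [pair 1] -> [588, 729]
  Sibling for proof at L2: 658
L4: h(588,729)=(588*31+729)%997=14 [pair 0] -> [14]
  Sibling for proof at L3: 729
Root: 14
Proof path (sibling hashes from leaf to root): [55, 990, 658, 729]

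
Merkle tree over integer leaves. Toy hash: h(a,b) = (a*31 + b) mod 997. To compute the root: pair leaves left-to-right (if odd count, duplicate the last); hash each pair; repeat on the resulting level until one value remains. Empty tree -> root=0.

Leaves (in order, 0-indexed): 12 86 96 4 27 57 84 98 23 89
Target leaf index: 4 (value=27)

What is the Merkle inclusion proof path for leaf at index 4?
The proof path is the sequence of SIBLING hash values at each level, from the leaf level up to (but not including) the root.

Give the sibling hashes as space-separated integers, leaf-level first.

Answer: 57 708 229 717

Derivation:
L0 (leaves): [12, 86, 96, 4, 27, 57, 84, 98, 23, 89], target index=4
L1: h(12,86)=(12*31+86)%997=458 [pair 0] h(96,4)=(96*31+4)%997=986 [pair 1] h(27,57)=(27*31+57)%997=894 [pair 2] h(84,98)=(84*31+98)%997=708 [pair 3] h(23,89)=(23*31+89)%997=802 [pair 4] -> [458, 986, 894, 708, 802]
  Sibling for proof at L0: 57
L2: h(458,986)=(458*31+986)%997=229 [pair 0] h(894,708)=(894*31+708)%997=506 [pair 1] h(802,802)=(802*31+802)%997=739 [pair 2] -> [229, 506, 739]
  Sibling for proof at L1: 708
L3: h(229,506)=(229*31+506)%997=626 [pair 0] h(739,739)=(739*31+739)%997=717 [pair 1] -> [626, 717]
  Sibling for proof at L2: 229
L4: h(626,717)=(626*31+717)%997=183 [pair 0] -> [183]
  Sibling for proof at L3: 717
Root: 183
Proof path (sibling hashes from leaf to root): [57, 708, 229, 717]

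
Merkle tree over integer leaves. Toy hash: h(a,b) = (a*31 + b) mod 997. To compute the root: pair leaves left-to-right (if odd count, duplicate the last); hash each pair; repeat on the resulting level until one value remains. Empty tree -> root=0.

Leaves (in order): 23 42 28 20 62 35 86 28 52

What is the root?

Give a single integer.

L0: [23, 42, 28, 20, 62, 35, 86, 28, 52]
L1: h(23,42)=(23*31+42)%997=755 h(28,20)=(28*31+20)%997=888 h(62,35)=(62*31+35)%997=960 h(86,28)=(86*31+28)%997=700 h(52,52)=(52*31+52)%997=667 -> [755, 888, 960, 700, 667]
L2: h(755,888)=(755*31+888)%997=365 h(960,700)=(960*31+700)%997=550 h(667,667)=(667*31+667)%997=407 -> [365, 550, 407]
L3: h(365,550)=(365*31+550)%997=898 h(407,407)=(407*31+407)%997=63 -> [898, 63]
L4: h(898,63)=(898*31+63)%997=982 -> [982]

Answer: 982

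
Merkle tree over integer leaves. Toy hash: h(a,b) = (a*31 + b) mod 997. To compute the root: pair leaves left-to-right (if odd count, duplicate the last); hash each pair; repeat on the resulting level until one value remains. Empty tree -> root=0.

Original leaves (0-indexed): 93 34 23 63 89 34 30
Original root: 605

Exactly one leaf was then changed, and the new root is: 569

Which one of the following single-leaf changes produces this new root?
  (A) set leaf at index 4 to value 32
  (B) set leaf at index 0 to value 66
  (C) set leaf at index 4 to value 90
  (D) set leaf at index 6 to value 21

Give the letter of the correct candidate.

Answer: C

Derivation:
Original leaves: [93, 34, 23, 63, 89, 34, 30]
Target new root: 569
Try each candidate change and compute the resulting root:
Candidate A: set leaf[4] = 32 -> leaves = [93, 34, 23, 63, 32, 34, 30]
  L0: [93, 34, 23, 63, 32, 34, 30]
  L1: h(93,34)=(93*31+34)%997=923 h(23,63)=(23*31+63)%997=776 h(32,34)=(32*31+34)%997=29 h(30,30)=(30*31+30)%997=960 -> [923, 776, 29, 960]
  L2: h(923,776)=(923*31+776)%997=476 h(29,960)=(29*31+960)%997=862 -> [476, 862]
  L3: h(476,862)=(476*31+862)%997=663 -> [663]
  root = 663 != target 569
Candidate B: set leaf[0] = 66 -> leaves = [66, 34, 23, 63, 89, 34, 30]
  L0: [66, 34, 23, 63, 89, 34, 30]
  L1: h(66,34)=(66*31+34)%997=86 h(23,63)=(23*31+63)%997=776 h(89,34)=(89*31+34)%997=799 h(30,30)=(30*31+30)%997=960 -> [86, 776, 799, 960]
  L2: h(86,776)=(86*31+776)%997=451 h(799,960)=(799*31+960)%997=804 -> [451, 804]
  L3: h(451,804)=(451*31+804)%997=827 -> [827]
  root = 827 != target 569
Candidate C: set leaf[4] = 90 -> leaves = [93, 34, 23, 63, 90, 34, 30]
  L0: [93, 34, 23, 63, 90, 34, 30]
  L1: h(93,34)=(93*31+34)%997=923 h(23,63)=(23*31+63)%997=776 h(90,34)=(90*31+34)%997=830 h(30,30)=(30*31+30)%997=960 -> [923, 776, 830, 960]
  L2: h(923,776)=(923*31+776)%997=476 h(830,960)=(830*31+960)%997=768 -> [476, 768]
  L3: h(476,768)=(476*31+768)%997=569 -> [569]
  root = 569 == target 569  ** MATCH **
Candidate D: set leaf[6] = 21 -> leaves = [93, 34, 23, 63, 89, 34, 21]
  L0: [93, 34, 23, 63, 89, 34, 21]
  L1: h(93,34)=(93*31+34)%997=923 h(23,63)=(23*31+63)%997=776 h(89,34)=(89*31+34)%997=799 h(21,21)=(21*31+21)%997=672 -> [923, 776, 799, 672]
  L2: h(923,776)=(923*31+776)%997=476 h(799,672)=(799*31+672)%997=516 -> [476, 516]
  L3: h(476,516)=(476*31+516)%997=317 -> [317]
  root = 317 != target 569
Candidate C produces the target root.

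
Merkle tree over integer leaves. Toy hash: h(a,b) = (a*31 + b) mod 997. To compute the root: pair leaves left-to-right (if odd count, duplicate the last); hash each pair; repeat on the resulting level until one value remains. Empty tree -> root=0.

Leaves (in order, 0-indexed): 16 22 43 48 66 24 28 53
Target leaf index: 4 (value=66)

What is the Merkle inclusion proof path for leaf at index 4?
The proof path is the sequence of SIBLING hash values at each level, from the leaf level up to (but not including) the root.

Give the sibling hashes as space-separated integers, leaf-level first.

Answer: 24 921 490

Derivation:
L0 (leaves): [16, 22, 43, 48, 66, 24, 28, 53], target index=4
L1: h(16,22)=(16*31+22)%997=518 [pair 0] h(43,48)=(43*31+48)%997=384 [pair 1] h(66,24)=(66*31+24)%997=76 [pair 2] h(28,53)=(28*31+53)%997=921 [pair 3] -> [518, 384, 76, 921]
  Sibling for proof at L0: 24
L2: h(518,384)=(518*31+384)%997=490 [pair 0] h(76,921)=(76*31+921)%997=286 [pair 1] -> [490, 286]
  Sibling for proof at L1: 921
L3: h(490,286)=(490*31+286)%997=521 [pair 0] -> [521]
  Sibling for proof at L2: 490
Root: 521
Proof path (sibling hashes from leaf to root): [24, 921, 490]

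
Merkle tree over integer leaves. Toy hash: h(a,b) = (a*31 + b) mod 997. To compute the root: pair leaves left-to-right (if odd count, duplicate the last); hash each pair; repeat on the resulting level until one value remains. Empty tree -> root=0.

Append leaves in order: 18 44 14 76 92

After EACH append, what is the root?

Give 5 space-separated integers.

After append 18 (leaves=[18]):
  L0: [18]
  root=18
After append 44 (leaves=[18, 44]):
  L0: [18, 44]
  L1: h(18,44)=(18*31+44)%997=602 -> [602]
  root=602
After append 14 (leaves=[18, 44, 14]):
  L0: [18, 44, 14]
  L1: h(18,44)=(18*31+44)%997=602 h(14,14)=(14*31+14)%997=448 -> [602, 448]
  L2: h(602,448)=(602*31+448)%997=167 -> [167]
  root=167
After append 76 (leaves=[18, 44, 14, 76]):
  L0: [18, 44, 14, 76]
  L1: h(18,44)=(18*31+44)%997=602 h(14,76)=(14*31+76)%997=510 -> [602, 510]
  L2: h(602,510)=(602*31+510)%997=229 -> [229]
  root=229
After append 92 (leaves=[18, 44, 14, 76, 92]):
  L0: [18, 44, 14, 76, 92]
  L1: h(18,44)=(18*31+44)%997=602 h(14,76)=(14*31+76)%997=510 h(92,92)=(92*31+92)%997=950 -> [602, 510, 950]
  L2: h(602,510)=(602*31+510)%997=229 h(950,950)=(950*31+950)%997=490 -> [229, 490]
  L3: h(229,490)=(229*31+490)%997=610 -> [610]
  root=610

Answer: 18 602 167 229 610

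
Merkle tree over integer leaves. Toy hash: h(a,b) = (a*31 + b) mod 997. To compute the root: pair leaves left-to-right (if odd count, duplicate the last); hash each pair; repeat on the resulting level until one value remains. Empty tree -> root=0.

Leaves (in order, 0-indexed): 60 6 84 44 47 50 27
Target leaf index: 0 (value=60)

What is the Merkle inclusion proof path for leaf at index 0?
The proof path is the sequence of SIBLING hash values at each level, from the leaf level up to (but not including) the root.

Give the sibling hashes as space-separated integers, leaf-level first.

Answer: 6 654 722

Derivation:
L0 (leaves): [60, 6, 84, 44, 47, 50, 27], target index=0
L1: h(60,6)=(60*31+6)%997=869 [pair 0] h(84,44)=(84*31+44)%997=654 [pair 1] h(47,50)=(47*31+50)%997=510 [pair 2] h(27,27)=(27*31+27)%997=864 [pair 3] -> [869, 654, 510, 864]
  Sibling for proof at L0: 6
L2: h(869,654)=(869*31+654)%997=674 [pair 0] h(510,864)=(510*31+864)%997=722 [pair 1] -> [674, 722]
  Sibling for proof at L1: 654
L3: h(674,722)=(674*31+722)%997=679 [pair 0] -> [679]
  Sibling for proof at L2: 722
Root: 679
Proof path (sibling hashes from leaf to root): [6, 654, 722]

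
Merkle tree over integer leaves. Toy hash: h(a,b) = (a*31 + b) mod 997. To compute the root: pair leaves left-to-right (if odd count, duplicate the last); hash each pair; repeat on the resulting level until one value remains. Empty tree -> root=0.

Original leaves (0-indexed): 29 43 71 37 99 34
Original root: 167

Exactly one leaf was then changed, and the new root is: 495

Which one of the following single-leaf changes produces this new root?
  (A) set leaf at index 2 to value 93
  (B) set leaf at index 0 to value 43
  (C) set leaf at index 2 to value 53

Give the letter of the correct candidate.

Original leaves: [29, 43, 71, 37, 99, 34]
Target new root: 495
Try each candidate change and compute the resulting root:
Candidate A: set leaf[2] = 93 -> leaves = [29, 43, 93, 37, 99, 34]
  L0: [29, 43, 93, 37, 99, 34]
  L1: h(29,43)=(29*31+43)%997=942 h(93,37)=(93*31+37)%997=926 h(99,34)=(99*31+34)%997=112 -> [942, 926, 112]
  L2: h(942,926)=(942*31+926)%997=218 h(112,112)=(112*31+112)%997=593 -> [218, 593]
  L3: h(218,593)=(218*31+593)%997=372 -> [372]
  root = 372 != target 495
Candidate B: set leaf[0] = 43 -> leaves = [43, 43, 71, 37, 99, 34]
  L0: [43, 43, 71, 37, 99, 34]
  L1: h(43,43)=(43*31+43)%997=379 h(71,37)=(71*31+37)%997=244 h(99,34)=(99*31+34)%997=112 -> [379, 244, 112]
  L2: h(379,244)=(379*31+244)%997=29 h(112,112)=(112*31+112)%997=593 -> [29, 593]
  L3: h(29,593)=(29*31+593)%997=495 -> [495]
  root = 495 == target 495  ** MATCH **
Candidate C: set leaf[2] = 53 -> leaves = [29, 43, 53, 37, 99, 34]
  L0: [29, 43, 53, 37, 99, 34]
  L1: h(29,43)=(29*31+43)%997=942 h(53,37)=(53*31+37)%997=683 h(99,34)=(99*31+34)%997=112 -> [942, 683, 112]
  L2: h(942,683)=(942*31+683)%997=972 h(112,112)=(112*31+112)%997=593 -> [972, 593]
  L3: h(972,593)=(972*31+593)%997=815 -> [815]
  root = 815 != target 495
Candidate B produces the target root.

Answer: B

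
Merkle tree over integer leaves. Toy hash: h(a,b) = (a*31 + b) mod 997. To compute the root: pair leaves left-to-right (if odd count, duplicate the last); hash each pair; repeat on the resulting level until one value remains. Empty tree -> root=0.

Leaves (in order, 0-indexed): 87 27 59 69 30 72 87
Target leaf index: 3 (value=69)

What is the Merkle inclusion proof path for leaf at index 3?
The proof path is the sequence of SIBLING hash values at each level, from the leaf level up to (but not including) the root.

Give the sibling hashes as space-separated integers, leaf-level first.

Answer: 59 730 945

Derivation:
L0 (leaves): [87, 27, 59, 69, 30, 72, 87], target index=3
L1: h(87,27)=(87*31+27)%997=730 [pair 0] h(59,69)=(59*31+69)%997=901 [pair 1] h(30,72)=(30*31+72)%997=5 [pair 2] h(87,87)=(87*31+87)%997=790 [pair 3] -> [730, 901, 5, 790]
  Sibling for proof at L0: 59
L2: h(730,901)=(730*31+901)%997=600 [pair 0] h(5,790)=(5*31+790)%997=945 [pair 1] -> [600, 945]
  Sibling for proof at L1: 730
L3: h(600,945)=(600*31+945)%997=602 [pair 0] -> [602]
  Sibling for proof at L2: 945
Root: 602
Proof path (sibling hashes from leaf to root): [59, 730, 945]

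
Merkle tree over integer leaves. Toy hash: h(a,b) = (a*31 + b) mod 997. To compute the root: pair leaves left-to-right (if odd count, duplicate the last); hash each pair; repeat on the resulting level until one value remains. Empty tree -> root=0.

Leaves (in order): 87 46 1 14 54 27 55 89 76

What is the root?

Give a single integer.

Answer: 198

Derivation:
L0: [87, 46, 1, 14, 54, 27, 55, 89, 76]
L1: h(87,46)=(87*31+46)%997=749 h(1,14)=(1*31+14)%997=45 h(54,27)=(54*31+27)%997=704 h(55,89)=(55*31+89)%997=797 h(76,76)=(76*31+76)%997=438 -> [749, 45, 704, 797, 438]
L2: h(749,45)=(749*31+45)%997=333 h(704,797)=(704*31+797)%997=687 h(438,438)=(438*31+438)%997=58 -> [333, 687, 58]
L3: h(333,687)=(333*31+687)%997=43 h(58,58)=(58*31+58)%997=859 -> [43, 859]
L4: h(43,859)=(43*31+859)%997=198 -> [198]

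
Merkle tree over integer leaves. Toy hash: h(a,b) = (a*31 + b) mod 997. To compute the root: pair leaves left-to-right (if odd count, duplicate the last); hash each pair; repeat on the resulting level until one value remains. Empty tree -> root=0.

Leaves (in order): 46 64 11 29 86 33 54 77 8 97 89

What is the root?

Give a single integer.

Answer: 463

Derivation:
L0: [46, 64, 11, 29, 86, 33, 54, 77, 8, 97, 89]
L1: h(46,64)=(46*31+64)%997=493 h(11,29)=(11*31+29)%997=370 h(86,33)=(86*31+33)%997=705 h(54,77)=(54*31+77)%997=754 h(8,97)=(8*31+97)%997=345 h(89,89)=(89*31+89)%997=854 -> [493, 370, 705, 754, 345, 854]
L2: h(493,370)=(493*31+370)%997=698 h(705,754)=(705*31+754)%997=675 h(345,854)=(345*31+854)%997=582 -> [698, 675, 582]
L3: h(698,675)=(698*31+675)%997=379 h(582,582)=(582*31+582)%997=678 -> [379, 678]
L4: h(379,678)=(379*31+678)%997=463 -> [463]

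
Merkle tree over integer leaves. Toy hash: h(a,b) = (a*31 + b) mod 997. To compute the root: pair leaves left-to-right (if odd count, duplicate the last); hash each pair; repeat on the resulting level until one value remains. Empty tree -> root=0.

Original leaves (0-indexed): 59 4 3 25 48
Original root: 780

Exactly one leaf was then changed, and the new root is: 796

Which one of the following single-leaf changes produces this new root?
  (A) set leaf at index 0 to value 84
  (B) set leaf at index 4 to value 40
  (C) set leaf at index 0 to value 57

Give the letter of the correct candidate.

Answer: A

Derivation:
Original leaves: [59, 4, 3, 25, 48]
Target new root: 796
Try each candidate change and compute the resulting root:
Candidate A: set leaf[0] = 84 -> leaves = [84, 4, 3, 25, 48]
  L0: [84, 4, 3, 25, 48]
  L1: h(84,4)=(84*31+4)%997=614 h(3,25)=(3*31+25)%997=118 h(48,48)=(48*31+48)%997=539 -> [614, 118, 539]
  L2: h(614,118)=(614*31+118)%997=209 h(539,539)=(539*31+539)%997=299 -> [209, 299]
  L3: h(209,299)=(209*31+299)%997=796 -> [796]
  root = 796 == target 796  ** MATCH **
Candidate B: set leaf[4] = 40 -> leaves = [59, 4, 3, 25, 40]
  L0: [59, 4, 3, 25, 40]
  L1: h(59,4)=(59*31+4)%997=836 h(3,25)=(3*31+25)%997=118 h(40,40)=(40*31+40)%997=283 -> [836, 118, 283]
  L2: h(836,118)=(836*31+118)%997=112 h(283,283)=(283*31+283)%997=83 -> [112, 83]
  L3: h(112,83)=(112*31+83)%997=564 -> [564]
  root = 564 != target 796
Candidate C: set leaf[0] = 57 -> leaves = [57, 4, 3, 25, 48]
  L0: [57, 4, 3, 25, 48]
  L1: h(57,4)=(57*31+4)%997=774 h(3,25)=(3*31+25)%997=118 h(48,48)=(48*31+48)%997=539 -> [774, 118, 539]
  L2: h(774,118)=(774*31+118)%997=184 h(539,539)=(539*31+539)%997=299 -> [184, 299]
  L3: h(184,299)=(184*31+299)%997=21 -> [21]
  root = 21 != target 796
Candidate A produces the target root.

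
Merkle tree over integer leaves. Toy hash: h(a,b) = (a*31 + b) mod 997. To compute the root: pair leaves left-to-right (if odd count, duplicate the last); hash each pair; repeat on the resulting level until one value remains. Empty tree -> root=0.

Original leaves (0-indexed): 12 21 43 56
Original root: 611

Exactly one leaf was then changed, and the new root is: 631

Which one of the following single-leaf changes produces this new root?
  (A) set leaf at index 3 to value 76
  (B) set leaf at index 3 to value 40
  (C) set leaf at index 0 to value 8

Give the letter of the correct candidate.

Answer: A

Derivation:
Original leaves: [12, 21, 43, 56]
Target new root: 631
Try each candidate change and compute the resulting root:
Candidate A: set leaf[3] = 76 -> leaves = [12, 21, 43, 76]
  L0: [12, 21, 43, 76]
  L1: h(12,21)=(12*31+21)%997=393 h(43,76)=(43*31+76)%997=412 -> [393, 412]
  L2: h(393,412)=(393*31+412)%997=631 -> [631]
  root = 631 == target 631  ** MATCH **
Candidate B: set leaf[3] = 40 -> leaves = [12, 21, 43, 40]
  L0: [12, 21, 43, 40]
  L1: h(12,21)=(12*31+21)%997=393 h(43,40)=(43*31+40)%997=376 -> [393, 376]
  L2: h(393,376)=(393*31+376)%997=595 -> [595]
  root = 595 != target 631
Candidate C: set leaf[0] = 8 -> leaves = [8, 21, 43, 56]
  L0: [8, 21, 43, 56]
  L1: h(8,21)=(8*31+21)%997=269 h(43,56)=(43*31+56)%997=392 -> [269, 392]
  L2: h(269,392)=(269*31+392)%997=755 -> [755]
  root = 755 != target 631
Candidate A produces the target root.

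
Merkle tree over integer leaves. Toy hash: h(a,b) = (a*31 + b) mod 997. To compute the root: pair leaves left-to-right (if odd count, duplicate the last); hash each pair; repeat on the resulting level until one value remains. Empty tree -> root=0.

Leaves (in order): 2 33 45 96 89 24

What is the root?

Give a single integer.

L0: [2, 33, 45, 96, 89, 24]
L1: h(2,33)=(2*31+33)%997=95 h(45,96)=(45*31+96)%997=494 h(89,24)=(89*31+24)%997=789 -> [95, 494, 789]
L2: h(95,494)=(95*31+494)%997=448 h(789,789)=(789*31+789)%997=323 -> [448, 323]
L3: h(448,323)=(448*31+323)%997=253 -> [253]

Answer: 253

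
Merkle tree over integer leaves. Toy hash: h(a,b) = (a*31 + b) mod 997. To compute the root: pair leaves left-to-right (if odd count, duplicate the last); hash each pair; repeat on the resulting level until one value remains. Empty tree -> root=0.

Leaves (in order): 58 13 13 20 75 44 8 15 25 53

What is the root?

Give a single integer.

L0: [58, 13, 13, 20, 75, 44, 8, 15, 25, 53]
L1: h(58,13)=(58*31+13)%997=814 h(13,20)=(13*31+20)%997=423 h(75,44)=(75*31+44)%997=375 h(8,15)=(8*31+15)%997=263 h(25,53)=(25*31+53)%997=828 -> [814, 423, 375, 263, 828]
L2: h(814,423)=(814*31+423)%997=732 h(375,263)=(375*31+263)%997=921 h(828,828)=(828*31+828)%997=574 -> [732, 921, 574]
L3: h(732,921)=(732*31+921)%997=682 h(574,574)=(574*31+574)%997=422 -> [682, 422]
L4: h(682,422)=(682*31+422)%997=627 -> [627]

Answer: 627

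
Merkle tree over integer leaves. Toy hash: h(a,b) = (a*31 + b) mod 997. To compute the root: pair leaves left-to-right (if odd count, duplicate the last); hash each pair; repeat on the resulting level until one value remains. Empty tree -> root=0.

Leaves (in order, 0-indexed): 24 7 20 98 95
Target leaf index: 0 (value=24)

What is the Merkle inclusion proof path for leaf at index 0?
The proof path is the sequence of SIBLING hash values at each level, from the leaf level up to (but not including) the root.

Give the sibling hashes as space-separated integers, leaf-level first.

L0 (leaves): [24, 7, 20, 98, 95], target index=0
L1: h(24,7)=(24*31+7)%997=751 [pair 0] h(20,98)=(20*31+98)%997=718 [pair 1] h(95,95)=(95*31+95)%997=49 [pair 2] -> [751, 718, 49]
  Sibling for proof at L0: 7
L2: h(751,718)=(751*31+718)%997=71 [pair 0] h(49,49)=(49*31+49)%997=571 [pair 1] -> [71, 571]
  Sibling for proof at L1: 718
L3: h(71,571)=(71*31+571)%997=778 [pair 0] -> [778]
  Sibling for proof at L2: 571
Root: 778
Proof path (sibling hashes from leaf to root): [7, 718, 571]

Answer: 7 718 571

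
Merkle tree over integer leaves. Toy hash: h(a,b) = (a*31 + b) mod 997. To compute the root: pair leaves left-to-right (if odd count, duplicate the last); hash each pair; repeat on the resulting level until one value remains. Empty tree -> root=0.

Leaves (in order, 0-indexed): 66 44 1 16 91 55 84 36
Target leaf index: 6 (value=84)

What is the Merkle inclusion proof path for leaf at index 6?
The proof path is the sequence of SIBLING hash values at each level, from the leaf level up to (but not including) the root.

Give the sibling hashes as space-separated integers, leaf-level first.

Answer: 36 882 32

Derivation:
L0 (leaves): [66, 44, 1, 16, 91, 55, 84, 36], target index=6
L1: h(66,44)=(66*31+44)%997=96 [pair 0] h(1,16)=(1*31+16)%997=47 [pair 1] h(91,55)=(91*31+55)%997=882 [pair 2] h(84,36)=(84*31+36)%997=646 [pair 3] -> [96, 47, 882, 646]
  Sibling for proof at L0: 36
L2: h(96,47)=(96*31+47)%997=32 [pair 0] h(882,646)=(882*31+646)%997=72 [pair 1] -> [32, 72]
  Sibling for proof at L1: 882
L3: h(32,72)=(32*31+72)%997=67 [pair 0] -> [67]
  Sibling for proof at L2: 32
Root: 67
Proof path (sibling hashes from leaf to root): [36, 882, 32]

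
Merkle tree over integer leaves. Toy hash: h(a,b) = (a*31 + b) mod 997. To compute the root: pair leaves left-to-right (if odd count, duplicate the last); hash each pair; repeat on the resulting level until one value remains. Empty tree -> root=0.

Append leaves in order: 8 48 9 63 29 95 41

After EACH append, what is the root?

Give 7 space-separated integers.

After append 8 (leaves=[8]):
  L0: [8]
  root=8
After append 48 (leaves=[8, 48]):
  L0: [8, 48]
  L1: h(8,48)=(8*31+48)%997=296 -> [296]
  root=296
After append 9 (leaves=[8, 48, 9]):
  L0: [8, 48, 9]
  L1: h(8,48)=(8*31+48)%997=296 h(9,9)=(9*31+9)%997=288 -> [296, 288]
  L2: h(296,288)=(296*31+288)%997=491 -> [491]
  root=491
After append 63 (leaves=[8, 48, 9, 63]):
  L0: [8, 48, 9, 63]
  L1: h(8,48)=(8*31+48)%997=296 h(9,63)=(9*31+63)%997=342 -> [296, 342]
  L2: h(296,342)=(296*31+342)%997=545 -> [545]
  root=545
After append 29 (leaves=[8, 48, 9, 63, 29]):
  L0: [8, 48, 9, 63, 29]
  L1: h(8,48)=(8*31+48)%997=296 h(9,63)=(9*31+63)%997=342 h(29,29)=(29*31+29)%997=928 -> [296, 342, 928]
  L2: h(296,342)=(296*31+342)%997=545 h(928,928)=(928*31+928)%997=783 -> [545, 783]
  L3: h(545,783)=(545*31+783)%997=729 -> [729]
  root=729
After append 95 (leaves=[8, 48, 9, 63, 29, 95]):
  L0: [8, 48, 9, 63, 29, 95]
  L1: h(8,48)=(8*31+48)%997=296 h(9,63)=(9*31+63)%997=342 h(29,95)=(29*31+95)%997=994 -> [296, 342, 994]
  L2: h(296,342)=(296*31+342)%997=545 h(994,994)=(994*31+994)%997=901 -> [545, 901]
  L3: h(545,901)=(545*31+901)%997=847 -> [847]
  root=847
After append 41 (leaves=[8, 48, 9, 63, 29, 95, 41]):
  L0: [8, 48, 9, 63, 29, 95, 41]
  L1: h(8,48)=(8*31+48)%997=296 h(9,63)=(9*31+63)%997=342 h(29,95)=(29*31+95)%997=994 h(41,41)=(41*31+41)%997=315 -> [296, 342, 994, 315]
  L2: h(296,342)=(296*31+342)%997=545 h(994,315)=(994*31+315)%997=222 -> [545, 222]
  L3: h(545,222)=(545*31+222)%997=168 -> [168]
  root=168

Answer: 8 296 491 545 729 847 168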